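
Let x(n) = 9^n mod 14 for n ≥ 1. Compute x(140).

11

Computing terms: x(1) = 9, x(2) = 11, x(3) = 1, x(4) = 9.
The sequence repeats with period 3.
So x(140) = x(1 + ((140-1) mod 3)) = x(2) = 11.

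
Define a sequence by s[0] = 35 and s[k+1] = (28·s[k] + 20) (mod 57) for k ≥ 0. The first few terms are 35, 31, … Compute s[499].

Listing terms: s[0] = 35, s[1] = 31, s[2] = 33, s[3] = 32, s[4] = 4, s[5] = 18, s[6] = 11, s[7] = 43, s[8] = 27, s[9] = 35.
Since s[9] = s[0] = 35, the sequence is periodic with period 9.
(499 - 0) mod 9 = 4, so s[499] = s[4] = 4.

4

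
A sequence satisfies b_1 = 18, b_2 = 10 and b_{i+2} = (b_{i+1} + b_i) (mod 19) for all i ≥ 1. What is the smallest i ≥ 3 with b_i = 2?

13

We have b_1 = 18; b_2 = 10; b_3 = 9; b_4 = 0; b_5 = 9; b_6 = 9; b_7 = 18; b_8 = 8; b_9 = 7; b_{10} = 15; b_{11} = 3; b_{12} = 18; b_{13} = 2; b_{14} = 1; b_{15} = 3; b_{16} = 4; b_{17} = 7; b_{18} = 11; b_{19} = 18; b_{20} = 10.
Since (b_{19}, b_{20}) = (b_1, b_2) = (18, 10) (two consecutive terms determine the rest), the sequence is periodic with period 18.
The value 2 first appears (with i ≥ 3) at b_{13}.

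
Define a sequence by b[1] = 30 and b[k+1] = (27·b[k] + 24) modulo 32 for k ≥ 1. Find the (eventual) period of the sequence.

b[1] = 30, b[2] = 2, b[3] = 14, b[4] = 18, b[5] = 30.
Since b[5] = b[1] = 30, the sequence is periodic with period 4.

4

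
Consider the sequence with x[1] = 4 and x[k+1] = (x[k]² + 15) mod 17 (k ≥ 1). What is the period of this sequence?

x[1] = 4, x[2] = 14, x[3] = 7, x[4] = 13, x[5] = 14.
Since x[5] = x[2] = 14, the sequence is eventually periodic: after a pre-period of length 1 it cycles with period 3.

3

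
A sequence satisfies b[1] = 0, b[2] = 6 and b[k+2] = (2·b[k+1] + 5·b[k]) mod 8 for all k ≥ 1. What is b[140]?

6

Computing terms: b[1] = 0; b[2] = 6; b[3] = 4; b[4] = 6; b[5] = 0; b[6] = 6.
The sequence repeats with period 4.
(140 - 1) mod 4 = 3, so b[140] = b[4] = 6.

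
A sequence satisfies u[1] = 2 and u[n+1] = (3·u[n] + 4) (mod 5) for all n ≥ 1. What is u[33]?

2

Listing terms: u[1] = 2; u[2] = 0; u[3] = 4; u[4] = 1; u[5] = 2.
The sequence repeats with period 4.
So u[33] = u[1 + ((33-1) mod 4)] = u[1] = 2.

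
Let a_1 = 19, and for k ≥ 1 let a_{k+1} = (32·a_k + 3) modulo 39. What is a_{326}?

26

Listing terms: a_1 = 19; a_2 = 26; a_3 = 16; a_4 = 8; a_5 = 25; a_6 = 23; a_7 = 37; a_8 = 17; a_9 = 1; a_{10} = 35; a_{11} = 31; a_{12} = 20; a_{13} = 19.
The sequence repeats with period 12.
(326 - 1) mod 12 = 1, so a_{326} = a_2 = 26.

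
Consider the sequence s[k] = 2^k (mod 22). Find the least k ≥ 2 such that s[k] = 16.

4

We have s[1] = 2, s[2] = 4, s[3] = 8, s[4] = 16, s[5] = 10, s[6] = 20, s[7] = 18, s[8] = 14, s[9] = 6, s[10] = 12, s[11] = 2.
Since s[11] = s[1] = 2, the sequence is periodic with period 10.
The value 16 first appears (with k ≥ 2) at s[4].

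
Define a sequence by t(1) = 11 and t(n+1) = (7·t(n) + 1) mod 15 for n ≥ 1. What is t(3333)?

1

t(1) = 11, t(2) = 3, t(3) = 7, t(4) = 5, t(5) = 6, t(6) = 13, t(7) = 2, t(8) = 0, t(9) = 1, t(10) = 8, t(11) = 12, t(12) = 10, t(13) = 11.
Since t(13) = t(1) = 11, the sequence is periodic with period 12.
So t(3333) = t(1 + ((3333-1) mod 12)) = t(9) = 1.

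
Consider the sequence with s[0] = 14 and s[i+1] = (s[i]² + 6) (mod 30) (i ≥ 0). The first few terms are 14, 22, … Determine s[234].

16

Computing terms: s[0] = 14; s[1] = 22; s[2] = 10; s[3] = 16; s[4] = 22.
Since s[4] = s[1] = 22, the sequence is eventually periodic: after a pre-period of length 1 it cycles with period 3.
For i ≥ 1, s[i] depends only on (i - 1) mod 3. (234 - 1) mod 3 = 2, so s[234] = s[3] = 16.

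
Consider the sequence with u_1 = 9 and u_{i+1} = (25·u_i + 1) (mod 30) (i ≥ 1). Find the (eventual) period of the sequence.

Listing terms: u_1 = 9; u_2 = 16; u_3 = 11; u_4 = 6; u_5 = 1; u_6 = 26; u_7 = 21; u_8 = 16.
Since u_8 = u_2 = 16, the sequence is eventually periodic: after a pre-period of length 1 it cycles with period 6.

6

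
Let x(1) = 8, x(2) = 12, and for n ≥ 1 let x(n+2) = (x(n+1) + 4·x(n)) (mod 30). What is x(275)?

We have x(1) = 8,  x(2) = 12,  x(3) = 14,  x(4) = 2,  x(5) = 28,  x(6) = 6,  x(7) = 28,  x(8) = 22,  x(9) = 14,  x(10) = 12,  x(11) = 8,  x(12) = 26,  x(13) = 28,  x(14) = 12,  x(15) = 4,  x(16) = 22,  x(17) = 8,  x(18) = 6,  x(19) = 8,  x(20) = 2,  x(21) = 4,  x(22) = 12,  x(23) = 28,  x(24) = 16,  x(25) = 8,  x(26) = 12.
The sequence repeats with period 24.
(275 - 1) mod 24 = 10, so x(275) = x(11) = 8.

8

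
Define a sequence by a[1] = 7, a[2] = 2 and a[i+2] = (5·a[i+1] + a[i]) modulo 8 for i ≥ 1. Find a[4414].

3

Computing terms: a[1] = 7,  a[2] = 2,  a[3] = 1,  a[4] = 7,  a[5] = 4,  a[6] = 3,  a[7] = 3,  a[8] = 2,  a[9] = 5,  a[10] = 3,  a[11] = 4,  a[12] = 7,  a[13] = 7,  a[14] = 2.
The sequence repeats with period 12.
(4414 - 1) mod 12 = 9, so a[4414] = a[10] = 3.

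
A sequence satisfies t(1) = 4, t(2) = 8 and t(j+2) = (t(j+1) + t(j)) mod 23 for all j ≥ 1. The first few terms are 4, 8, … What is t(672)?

4

We have t(1) = 4,  t(2) = 8,  t(3) = 12,  t(4) = 20,  t(5) = 9,  t(6) = 6,  t(7) = 15,  t(8) = 21,  t(9) = 13,  t(10) = 11,  t(11) = 1,  t(12) = 12,  t(13) = 13,  t(14) = 2,  t(15) = 15,  t(16) = 17,  t(17) = 9,  t(18) = 3,  t(19) = 12,  t(20) = 15,  t(21) = 4,  t(22) = 19,  t(23) = 0,  t(24) = 19,  t(25) = 19,  t(26) = 15,  t(27) = 11,  t(28) = 3,  t(29) = 14,  t(30) = 17,  t(31) = 8,  t(32) = 2,  t(33) = 10,  t(34) = 12,  t(35) = 22,  t(36) = 11,  t(37) = 10,  t(38) = 21,  t(39) = 8,  t(40) = 6,  t(41) = 14,  t(42) = 20,  t(43) = 11,  t(44) = 8,  t(45) = 19,  t(46) = 4,  t(47) = 0,  t(48) = 4,  t(49) = 4,  t(50) = 8.
The sequence repeats with period 48.
(672 - 1) mod 48 = 47, so t(672) = t(48) = 4.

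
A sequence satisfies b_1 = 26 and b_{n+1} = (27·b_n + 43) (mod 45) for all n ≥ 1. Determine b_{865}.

16

We have b_1 = 26,  b_2 = 25,  b_3 = 43,  b_4 = 34,  b_5 = 16,  b_6 = 25.
Since b_6 = b_2 = 25, the sequence is eventually periodic: after a pre-period of length 1 it cycles with period 4.
For n ≥ 2, b_n depends only on (n - 2) mod 4. (865 - 2) mod 4 = 3, so b_{865} = b_5 = 16.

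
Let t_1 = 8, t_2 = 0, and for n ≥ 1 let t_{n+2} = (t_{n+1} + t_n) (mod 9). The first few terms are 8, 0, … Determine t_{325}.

We have t_1 = 8; t_2 = 0; t_3 = 8; t_4 = 8; t_5 = 7; t_6 = 6; t_7 = 4; t_8 = 1; t_9 = 5; t_{10} = 6; t_{11} = 2; t_{12} = 8; t_{13} = 1; t_{14} = 0; t_{15} = 1; t_{16} = 1; t_{17} = 2; t_{18} = 3; t_{19} = 5; t_{20} = 8; t_{21} = 4; t_{22} = 3; t_{23} = 7; t_{24} = 1; t_{25} = 8; t_{26} = 0.
Since (t_{25}, t_{26}) = (t_1, t_2) = (8, 0) (two consecutive terms determine the rest), the sequence is periodic with period 24.
(325 - 1) mod 24 = 12, so t_{325} = t_{13} = 1.

1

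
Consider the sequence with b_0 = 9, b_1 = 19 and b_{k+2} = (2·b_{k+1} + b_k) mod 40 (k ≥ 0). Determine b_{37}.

We have b_0 = 9, b_1 = 19, b_2 = 7, b_3 = 33, b_4 = 33, b_5 = 19, b_6 = 31, b_7 = 1, b_8 = 33, b_9 = 27, b_{10} = 7, b_{11} = 1, b_{12} = 9, b_{13} = 19.
The sequence repeats with period 12.
So b_{37} = b_{0 + ((37-0) mod 12)} = b_1 = 19.

19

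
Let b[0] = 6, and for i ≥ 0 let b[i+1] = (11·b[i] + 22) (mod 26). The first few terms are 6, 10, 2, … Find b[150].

Listing terms: b[0] = 6,  b[1] = 10,  b[2] = 2,  b[3] = 18,  b[4] = 12,  b[5] = 24,  b[6] = 0,  b[7] = 22,  b[8] = 4,  b[9] = 14,  b[10] = 20,  b[11] = 8,  b[12] = 6.
The sequence repeats with period 12.
(150 - 0) mod 12 = 6, so b[150] = b[6] = 0.

0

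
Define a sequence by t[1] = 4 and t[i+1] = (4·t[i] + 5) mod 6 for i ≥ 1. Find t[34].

1

We have t[1] = 4, t[2] = 3, t[3] = 5, t[4] = 1, t[5] = 3.
Since t[5] = t[2] = 3, the sequence is eventually periodic: after a pre-period of length 1 it cycles with period 3.
For i ≥ 2, t[i] depends only on (i - 2) mod 3. (34 - 2) mod 3 = 2, so t[34] = t[4] = 1.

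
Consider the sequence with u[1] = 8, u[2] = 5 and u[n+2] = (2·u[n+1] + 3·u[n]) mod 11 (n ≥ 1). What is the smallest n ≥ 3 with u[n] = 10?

u[1] = 8, u[2] = 5, u[3] = 1, u[4] = 6, u[5] = 4, u[6] = 4, u[7] = 9, u[8] = 8, u[9] = 10, u[10] = 0, u[11] = 8, u[12] = 5.
The sequence repeats with period 10.
The value 10 first appears (with n ≥ 3) at u[9].

9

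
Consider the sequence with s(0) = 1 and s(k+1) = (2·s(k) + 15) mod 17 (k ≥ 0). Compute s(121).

Listing terms: s(0) = 1, s(1) = 0, s(2) = 15, s(3) = 11, s(4) = 3, s(5) = 4, s(6) = 6, s(7) = 10, s(8) = 1.
Since s(8) = s(0) = 1, the sequence is periodic with period 8.
So s(121) = s(0 + ((121-0) mod 8)) = s(1) = 0.

0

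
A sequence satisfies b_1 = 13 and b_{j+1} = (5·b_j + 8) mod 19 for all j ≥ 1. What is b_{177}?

0

Listing terms: b_1 = 13, b_2 = 16, b_3 = 12, b_4 = 11, b_5 = 6, b_6 = 0, b_7 = 8, b_8 = 10, b_9 = 1, b_{10} = 13.
Since b_{10} = b_1 = 13, the sequence is periodic with period 9.
So b_{177} = b_{1 + ((177-1) mod 9)} = b_6 = 0.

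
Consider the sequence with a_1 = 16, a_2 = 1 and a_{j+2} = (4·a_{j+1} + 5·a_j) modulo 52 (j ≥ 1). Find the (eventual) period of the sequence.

Listing terms: a_1 = 16; a_2 = 1; a_3 = 32; a_4 = 29; a_5 = 16; a_6 = 1.
Since (a_5, a_6) = (a_1, a_2) = (16, 1) (two consecutive terms determine the rest), the sequence is periodic with period 4.

4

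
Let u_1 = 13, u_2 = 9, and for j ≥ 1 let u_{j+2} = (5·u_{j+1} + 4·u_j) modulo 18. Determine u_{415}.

17

u_1 = 13, u_2 = 9, u_3 = 7, u_4 = 17, u_5 = 5, u_6 = 3, u_7 = 17, u_8 = 7, u_9 = 13, u_{10} = 3, u_{11} = 13, u_{12} = 5, u_{13} = 5, u_{14} = 9, u_{15} = 11, u_{16} = 1, u_{17} = 13, u_{18} = 15, u_{19} = 1, u_{20} = 11, u_{21} = 5, u_{22} = 15, u_{23} = 5, u_{24} = 13, u_{25} = 13, u_{26} = 9.
Since (u_{25}, u_{26}) = (u_1, u_2) = (13, 9) (two consecutive terms determine the rest), the sequence is periodic with period 24.
So u_{415} = u_{1 + ((415-1) mod 24)} = u_7 = 17.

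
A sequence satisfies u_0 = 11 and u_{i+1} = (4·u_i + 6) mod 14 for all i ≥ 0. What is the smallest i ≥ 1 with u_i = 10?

Listing terms: u_0 = 11, u_1 = 8, u_2 = 10, u_3 = 4, u_4 = 8.
Since u_4 = u_1 = 8, the sequence is eventually periodic: after a pre-period of length 1 it cycles with period 3.
The value 10 first appears (with i ≥ 1) at u_2.

2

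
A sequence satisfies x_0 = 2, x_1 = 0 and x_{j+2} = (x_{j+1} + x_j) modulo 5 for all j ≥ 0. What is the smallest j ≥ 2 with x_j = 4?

We have x_0 = 2; x_1 = 0; x_2 = 2; x_3 = 2; x_4 = 4; x_5 = 1; x_6 = 0; x_7 = 1; x_8 = 1; x_9 = 2; x_{10} = 3; x_{11} = 0; x_{12} = 3; x_{13} = 3; x_{14} = 1; x_{15} = 4; x_{16} = 0; x_{17} = 4; x_{18} = 4; x_{19} = 3; x_{20} = 2; x_{21} = 0.
The sequence repeats with period 20.
The value 4 first appears (with j ≥ 2) at x_4.

4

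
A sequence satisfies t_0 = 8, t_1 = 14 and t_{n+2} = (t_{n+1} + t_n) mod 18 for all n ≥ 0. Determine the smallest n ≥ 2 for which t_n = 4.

2

We have t_0 = 8, t_1 = 14, t_2 = 4, t_3 = 0, t_4 = 4, t_5 = 4, t_6 = 8, t_7 = 12, t_8 = 2, t_9 = 14, t_{10} = 16, t_{11} = 12, t_{12} = 10, t_{13} = 4, t_{14} = 14, t_{15} = 0, t_{16} = 14, t_{17} = 14, t_{18} = 10, t_{19} = 6, t_{20} = 16, t_{21} = 4, t_{22} = 2, t_{23} = 6, t_{24} = 8, t_{25} = 14.
Since (t_{24}, t_{25}) = (t_0, t_1) = (8, 14) (two consecutive terms determine the rest), the sequence is periodic with period 24.
The value 4 first appears (with n ≥ 2) at t_2.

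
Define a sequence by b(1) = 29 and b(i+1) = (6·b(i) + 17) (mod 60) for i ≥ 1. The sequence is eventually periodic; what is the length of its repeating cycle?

5

Listing terms: b(1) = 29; b(2) = 11; b(3) = 23; b(4) = 35; b(5) = 47; b(6) = 59; b(7) = 11.
Since b(7) = b(2) = 11, the sequence is eventually periodic: after a pre-period of length 1 it cycles with period 5.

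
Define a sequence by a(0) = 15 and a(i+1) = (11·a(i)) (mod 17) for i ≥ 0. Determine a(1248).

Computing terms: a(0) = 15; a(1) = 12; a(2) = 13; a(3) = 7; a(4) = 9; a(5) = 14; a(6) = 1; a(7) = 11; a(8) = 2; a(9) = 5; a(10) = 4; a(11) = 10; a(12) = 8; a(13) = 3; a(14) = 16; a(15) = 6; a(16) = 15.
Since a(16) = a(0) = 15, the sequence is periodic with period 16.
So a(1248) = a(0 + ((1248-0) mod 16)) = a(0) = 15.

15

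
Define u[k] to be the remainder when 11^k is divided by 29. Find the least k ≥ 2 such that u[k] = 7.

24

Computing terms: u[1] = 11,  u[2] = 5,  u[3] = 26,  u[4] = 25,  u[5] = 14,  u[6] = 9,  u[7] = 12,  u[8] = 16,  u[9] = 2,  u[10] = 22,  u[11] = 10,  u[12] = 23,  u[13] = 21,  u[14] = 28,  u[15] = 18,  u[16] = 24,  u[17] = 3,  u[18] = 4,  u[19] = 15,  u[20] = 20,  u[21] = 17,  u[22] = 13,  u[23] = 27,  u[24] = 7,  u[25] = 19,  u[26] = 6,  u[27] = 8,  u[28] = 1,  u[29] = 11.
Since u[29] = u[1] = 11, the sequence is periodic with period 28.
The value 7 first appears (with k ≥ 2) at u[24].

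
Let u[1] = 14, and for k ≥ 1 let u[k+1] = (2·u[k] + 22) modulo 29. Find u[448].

Computing terms: u[1] = 14,  u[2] = 21,  u[3] = 6,  u[4] = 5,  u[5] = 3,  u[6] = 28,  u[7] = 20,  u[8] = 4,  u[9] = 1,  u[10] = 24,  u[11] = 12,  u[12] = 17,  u[13] = 27,  u[14] = 18,  u[15] = 0,  u[16] = 22,  u[17] = 8,  u[18] = 9,  u[19] = 11,  u[20] = 15,  u[21] = 23,  u[22] = 10,  u[23] = 13,  u[24] = 19,  u[25] = 2,  u[26] = 26,  u[27] = 16,  u[28] = 25,  u[29] = 14.
Since u[29] = u[1] = 14, the sequence is periodic with period 28.
(448 - 1) mod 28 = 27, so u[448] = u[28] = 25.

25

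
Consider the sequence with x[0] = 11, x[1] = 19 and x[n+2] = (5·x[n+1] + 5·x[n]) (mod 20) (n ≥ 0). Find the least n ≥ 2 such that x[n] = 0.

We have x[0] = 11,  x[1] = 19,  x[2] = 10,  x[3] = 5,  x[4] = 15,  x[5] = 0,  x[6] = 15,  x[7] = 15,  x[8] = 10,  x[9] = 5.
Since (x[8], x[9]) = (x[2], x[3]) = (10, 5) (two consecutive terms determine the rest), the sequence is eventually periodic: after a pre-period of length 2 it cycles with period 6.
The value 0 first appears (with n ≥ 2) at x[5].

5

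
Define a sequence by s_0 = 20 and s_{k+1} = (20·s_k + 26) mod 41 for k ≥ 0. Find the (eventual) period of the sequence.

Listing terms: s_0 = 20,  s_1 = 16,  s_2 = 18,  s_3 = 17,  s_4 = 38,  s_5 = 7,  s_6 = 2,  s_7 = 25,  s_8 = 34,  s_9 = 9,  s_{10} = 1,  s_{11} = 5,  s_{12} = 3,  s_{13} = 4,  s_{14} = 24,  s_{15} = 14,  s_{16} = 19,  s_{17} = 37,  s_{18} = 28,  s_{19} = 12,  s_{20} = 20.
Since s_{20} = s_0 = 20, the sequence is periodic with period 20.

20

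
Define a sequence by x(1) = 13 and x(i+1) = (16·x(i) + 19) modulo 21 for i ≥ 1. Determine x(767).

17

x(1) = 13,  x(2) = 17,  x(3) = 18,  x(4) = 13.
The sequence repeats with period 3.
(767 - 1) mod 3 = 1, so x(767) = x(2) = 17.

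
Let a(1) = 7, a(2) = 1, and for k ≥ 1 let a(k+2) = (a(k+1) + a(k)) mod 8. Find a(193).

We have a(1) = 7,  a(2) = 1,  a(3) = 0,  a(4) = 1,  a(5) = 1,  a(6) = 2,  a(7) = 3,  a(8) = 5,  a(9) = 0,  a(10) = 5,  a(11) = 5,  a(12) = 2,  a(13) = 7,  a(14) = 1.
Since (a(13), a(14)) = (a(1), a(2)) = (7, 1) (two consecutive terms determine the rest), the sequence is periodic with period 12.
So a(193) = a(1 + ((193-1) mod 12)) = a(1) = 7.

7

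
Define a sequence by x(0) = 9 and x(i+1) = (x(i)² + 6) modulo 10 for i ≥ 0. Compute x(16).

We have x(0) = 9; x(1) = 7; x(2) = 5; x(3) = 1; x(4) = 7.
Since x(4) = x(1) = 7, the sequence is eventually periodic: after a pre-period of length 1 it cycles with period 3.
For i ≥ 1, x(i) depends only on (i - 1) mod 3. (16 - 1) mod 3 = 0, so x(16) = x(1) = 7.

7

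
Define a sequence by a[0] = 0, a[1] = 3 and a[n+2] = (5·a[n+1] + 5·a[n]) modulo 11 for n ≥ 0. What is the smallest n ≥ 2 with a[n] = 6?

Computing terms: a[0] = 0,  a[1] = 3,  a[2] = 4,  a[3] = 2,  a[4] = 8,  a[5] = 6,  a[6] = 4,  a[7] = 6,  a[8] = 6,  a[9] = 5,  a[10] = 0,  a[11] = 3.
Since (a[10], a[11]) = (a[0], a[1]) = (0, 3) (two consecutive terms determine the rest), the sequence is periodic with period 10.
The value 6 first appears (with n ≥ 2) at a[5].

5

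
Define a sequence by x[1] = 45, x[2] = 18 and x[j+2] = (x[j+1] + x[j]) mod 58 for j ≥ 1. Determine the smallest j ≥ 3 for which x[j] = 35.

9

Computing terms: x[1] = 45; x[2] = 18; x[3] = 5; x[4] = 23; x[5] = 28; x[6] = 51; x[7] = 21; x[8] = 14; x[9] = 35; x[10] = 49; x[11] = 26; x[12] = 17; x[13] = 43; x[14] = 2; x[15] = 45; x[16] = 47; x[17] = 34; x[18] = 23; x[19] = 57; x[20] = 22; x[21] = 21; x[22] = 43; x[23] = 6; x[24] = 49; x[25] = 55; x[26] = 46; x[27] = 43; x[28] = 31; x[29] = 16; x[30] = 47; x[31] = 5; x[32] = 52; x[33] = 57; x[34] = 51; x[35] = 50; x[36] = 43; x[37] = 35; x[38] = 20; x[39] = 55; x[40] = 17; x[41] = 14; x[42] = 31; x[43] = 45; x[44] = 18.
Since (x[43], x[44]) = (x[1], x[2]) = (45, 18) (two consecutive terms determine the rest), the sequence is periodic with period 42.
The value 35 first appears (with j ≥ 3) at x[9].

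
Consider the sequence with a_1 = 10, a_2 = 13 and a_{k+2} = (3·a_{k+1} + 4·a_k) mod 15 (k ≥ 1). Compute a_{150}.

7

We have a_1 = 10, a_2 = 13, a_3 = 4, a_4 = 4, a_5 = 13, a_6 = 10, a_7 = 7, a_8 = 1, a_9 = 1, a_{10} = 7, a_{11} = 10, a_{12} = 13.
The sequence repeats with period 10.
So a_{150} = a_{1 + ((150-1) mod 10)} = a_{10} = 7.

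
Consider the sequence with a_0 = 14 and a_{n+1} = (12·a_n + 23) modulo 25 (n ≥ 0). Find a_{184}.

Computing terms: a_0 = 14; a_1 = 16; a_2 = 15; a_3 = 3; a_4 = 9; a_5 = 6; a_6 = 20; a_7 = 13; a_8 = 4; a_9 = 21; a_{10} = 0; a_{11} = 23; a_{12} = 24; a_{13} = 11; a_{14} = 5; a_{15} = 8; a_{16} = 19; a_{17} = 1; a_{18} = 10; a_{19} = 18; a_{20} = 14.
The sequence repeats with period 20.
(184 - 0) mod 20 = 4, so a_{184} = a_4 = 9.

9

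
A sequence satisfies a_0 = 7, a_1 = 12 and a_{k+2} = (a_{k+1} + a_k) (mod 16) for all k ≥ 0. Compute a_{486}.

Listing terms: a_0 = 7, a_1 = 12, a_2 = 3, a_3 = 15, a_4 = 2, a_5 = 1, a_6 = 3, a_7 = 4, a_8 = 7, a_9 = 11, a_{10} = 2, a_{11} = 13, a_{12} = 15, a_{13} = 12, a_{14} = 11, a_{15} = 7, a_{16} = 2, a_{17} = 9, a_{18} = 11, a_{19} = 4, a_{20} = 15, a_{21} = 3, a_{22} = 2, a_{23} = 5, a_{24} = 7, a_{25} = 12.
The sequence repeats with period 24.
(486 - 0) mod 24 = 6, so a_{486} = a_6 = 3.

3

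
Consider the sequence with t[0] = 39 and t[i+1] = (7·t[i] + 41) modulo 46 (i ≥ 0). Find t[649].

Computing terms: t[0] = 39,  t[1] = 38,  t[2] = 31,  t[3] = 28,  t[4] = 7,  t[5] = 44,  t[6] = 27,  t[7] = 0,  t[8] = 41,  t[9] = 6,  t[10] = 37,  t[11] = 24,  t[12] = 25,  t[13] = 32,  t[14] = 35,  t[15] = 10,  t[16] = 19,  t[17] = 36,  t[18] = 17,  t[19] = 22,  t[20] = 11,  t[21] = 26,  t[22] = 39.
The sequence repeats with period 22.
So t[649] = t[0 + ((649-0) mod 22)] = t[11] = 24.

24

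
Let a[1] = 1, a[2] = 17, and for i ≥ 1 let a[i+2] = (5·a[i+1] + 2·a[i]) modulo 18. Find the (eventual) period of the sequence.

Listing terms: a[1] = 1; a[2] = 17; a[3] = 15; a[4] = 1; a[5] = 17.
Since (a[4], a[5]) = (a[1], a[2]) = (1, 17) (two consecutive terms determine the rest), the sequence is periodic with period 3.

3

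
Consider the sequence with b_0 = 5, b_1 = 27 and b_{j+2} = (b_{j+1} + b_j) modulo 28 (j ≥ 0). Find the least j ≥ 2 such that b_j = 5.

b_0 = 5,  b_1 = 27,  b_2 = 4,  b_3 = 3,  b_4 = 7,  b_5 = 10,  b_6 = 17,  b_7 = 27,  b_8 = 16,  b_9 = 15,  b_{10} = 3,  b_{11} = 18,  b_{12} = 21,  b_{13} = 11,  b_{14} = 4,  b_{15} = 15,  b_{16} = 19,  b_{17} = 6,  b_{18} = 25,  b_{19} = 3,  b_{20} = 0,  b_{21} = 3,  b_{22} = 3,  b_{23} = 6,  b_{24} = 9,  b_{25} = 15,  b_{26} = 24,  b_{27} = 11,  b_{28} = 7,  b_{29} = 18,  b_{30} = 25,  b_{31} = 15,  b_{32} = 12,  b_{33} = 27,  b_{34} = 11,  b_{35} = 10,  b_{36} = 21,  b_{37} = 3,  b_{38} = 24,  b_{39} = 27,  b_{40} = 23,  b_{41} = 22,  b_{42} = 17,  b_{43} = 11,  b_{44} = 0,  b_{45} = 11,  b_{46} = 11,  b_{47} = 22,  b_{48} = 5,  b_{49} = 27.
The sequence repeats with period 48.
The value 5 next appears (with j ≥ 2) at b_{48}.

48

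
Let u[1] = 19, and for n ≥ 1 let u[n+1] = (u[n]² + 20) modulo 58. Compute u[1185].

Listing terms: u[1] = 19,  u[2] = 33,  u[3] = 7,  u[4] = 11,  u[5] = 25,  u[6] = 7.
Since u[6] = u[3] = 7, the sequence is eventually periodic: after a pre-period of length 2 it cycles with period 3.
For n ≥ 3, u[n] depends only on (n - 3) mod 3. (1185 - 3) mod 3 = 0, so u[1185] = u[3] = 7.

7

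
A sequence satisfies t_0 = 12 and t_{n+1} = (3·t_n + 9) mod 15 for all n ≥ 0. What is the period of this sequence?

4

Computing terms: t_0 = 12, t_1 = 0, t_2 = 9, t_3 = 6, t_4 = 12.
The sequence repeats with period 4.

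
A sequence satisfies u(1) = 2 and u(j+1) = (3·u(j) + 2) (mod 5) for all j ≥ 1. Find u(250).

3

We have u(1) = 2, u(2) = 3, u(3) = 1, u(4) = 0, u(5) = 2.
The sequence repeats with period 4.
So u(250) = u(1 + ((250-1) mod 4)) = u(2) = 3.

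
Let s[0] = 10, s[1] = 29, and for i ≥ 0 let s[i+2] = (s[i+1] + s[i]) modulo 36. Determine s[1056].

10

Listing terms: s[0] = 10; s[1] = 29; s[2] = 3; s[3] = 32; s[4] = 35; s[5] = 31; s[6] = 30; s[7] = 25; s[8] = 19; s[9] = 8; s[10] = 27; s[11] = 35; s[12] = 26; s[13] = 25; s[14] = 15; s[15] = 4; s[16] = 19; s[17] = 23; s[18] = 6; s[19] = 29; s[20] = 35; s[21] = 28; s[22] = 27; s[23] = 19; s[24] = 10; s[25] = 29.
The sequence repeats with period 24.
(1056 - 0) mod 24 = 0, so s[1056] = s[0] = 10.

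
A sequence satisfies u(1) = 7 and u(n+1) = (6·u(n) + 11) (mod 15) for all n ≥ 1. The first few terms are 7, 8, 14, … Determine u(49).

5

u(1) = 7, u(2) = 8, u(3) = 14, u(4) = 5, u(5) = 11, u(6) = 2, u(7) = 8.
Since u(7) = u(2) = 8, the sequence is eventually periodic: after a pre-period of length 1 it cycles with period 5.
For n ≥ 2, u(n) depends only on (n - 2) mod 5. (49 - 2) mod 5 = 2, so u(49) = u(4) = 5.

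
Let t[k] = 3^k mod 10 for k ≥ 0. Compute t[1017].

3

Computing terms: t[0] = 1, t[1] = 3, t[2] = 9, t[3] = 7, t[4] = 1.
The sequence repeats with period 4.
(1017 - 0) mod 4 = 1, so t[1017] = t[1] = 3.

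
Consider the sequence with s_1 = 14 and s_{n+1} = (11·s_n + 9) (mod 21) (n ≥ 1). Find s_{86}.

16

Listing terms: s_1 = 14, s_2 = 16, s_3 = 17, s_4 = 7, s_5 = 2, s_6 = 10, s_7 = 14.
The sequence repeats with period 6.
So s_{86} = s_{1 + ((86-1) mod 6)} = s_2 = 16.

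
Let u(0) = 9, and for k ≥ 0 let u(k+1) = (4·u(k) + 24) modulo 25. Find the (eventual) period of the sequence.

10

Computing terms: u(0) = 9,  u(1) = 10,  u(2) = 14,  u(3) = 5,  u(4) = 19,  u(5) = 0,  u(6) = 24,  u(7) = 20,  u(8) = 4,  u(9) = 15,  u(10) = 9.
The sequence repeats with period 10.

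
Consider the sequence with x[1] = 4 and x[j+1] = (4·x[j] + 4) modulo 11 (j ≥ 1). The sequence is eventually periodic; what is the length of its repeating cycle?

5

Computing terms: x[1] = 4,  x[2] = 9,  x[3] = 7,  x[4] = 10,  x[5] = 0,  x[6] = 4.
Since x[6] = x[1] = 4, the sequence is periodic with period 5.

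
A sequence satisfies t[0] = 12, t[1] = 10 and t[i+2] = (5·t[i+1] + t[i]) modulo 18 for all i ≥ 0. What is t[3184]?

12

t[0] = 12; t[1] = 10; t[2] = 8; t[3] = 14; t[4] = 6; t[5] = 8; t[6] = 10; t[7] = 4; t[8] = 12; t[9] = 10.
The sequence repeats with period 8.
(3184 - 0) mod 8 = 0, so t[3184] = t[0] = 12.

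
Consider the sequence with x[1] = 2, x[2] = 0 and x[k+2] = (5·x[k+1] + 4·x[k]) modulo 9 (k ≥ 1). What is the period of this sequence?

24

Computing terms: x[1] = 2,  x[2] = 0,  x[3] = 8,  x[4] = 4,  x[5] = 7,  x[6] = 6,  x[7] = 4,  x[8] = 8,  x[9] = 2,  x[10] = 6,  x[11] = 2,  x[12] = 7,  x[13] = 7,  x[14] = 0,  x[15] = 1,  x[16] = 5,  x[17] = 2,  x[18] = 3,  x[19] = 5,  x[20] = 1,  x[21] = 7,  x[22] = 3,  x[23] = 7,  x[24] = 2,  x[25] = 2,  x[26] = 0.
The sequence repeats with period 24.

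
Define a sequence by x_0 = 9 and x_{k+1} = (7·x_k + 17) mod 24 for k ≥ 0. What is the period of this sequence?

6

Computing terms: x_0 = 9; x_1 = 8; x_2 = 1; x_3 = 0; x_4 = 17; x_5 = 16; x_6 = 9.
Since x_6 = x_0 = 9, the sequence is periodic with period 6.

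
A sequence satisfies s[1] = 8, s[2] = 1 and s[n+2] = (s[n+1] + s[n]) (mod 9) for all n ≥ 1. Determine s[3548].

Computing terms: s[1] = 8,  s[2] = 1,  s[3] = 0,  s[4] = 1,  s[5] = 1,  s[6] = 2,  s[7] = 3,  s[8] = 5,  s[9] = 8,  s[10] = 4,  s[11] = 3,  s[12] = 7,  s[13] = 1,  s[14] = 8,  s[15] = 0,  s[16] = 8,  s[17] = 8,  s[18] = 7,  s[19] = 6,  s[20] = 4,  s[21] = 1,  s[22] = 5,  s[23] = 6,  s[24] = 2,  s[25] = 8,  s[26] = 1.
The sequence repeats with period 24.
(3548 - 1) mod 24 = 19, so s[3548] = s[20] = 4.

4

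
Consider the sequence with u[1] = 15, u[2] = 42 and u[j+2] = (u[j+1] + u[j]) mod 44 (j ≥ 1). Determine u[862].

31

We have u[1] = 15, u[2] = 42, u[3] = 13, u[4] = 11, u[5] = 24, u[6] = 35, u[7] = 15, u[8] = 6, u[9] = 21, u[10] = 27, u[11] = 4, u[12] = 31, u[13] = 35, u[14] = 22, u[15] = 13, u[16] = 35, u[17] = 4, u[18] = 39, u[19] = 43, u[20] = 38, u[21] = 37, u[22] = 31, u[23] = 24, u[24] = 11, u[25] = 35, u[26] = 2, u[27] = 37, u[28] = 39, u[29] = 32, u[30] = 27, u[31] = 15, u[32] = 42.
Since (u[31], u[32]) = (u[1], u[2]) = (15, 42) (two consecutive terms determine the rest), the sequence is periodic with period 30.
So u[862] = u[1 + ((862-1) mod 30)] = u[22] = 31.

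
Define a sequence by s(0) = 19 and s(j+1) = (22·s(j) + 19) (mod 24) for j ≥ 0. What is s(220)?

Computing terms: s(0) = 19; s(1) = 5; s(2) = 9; s(3) = 1; s(4) = 17; s(5) = 9.
Since s(5) = s(2) = 9, the sequence is eventually periodic: after a pre-period of length 2 it cycles with period 3.
For j ≥ 2, s(j) depends only on (j - 2) mod 3. (220 - 2) mod 3 = 2, so s(220) = s(4) = 17.

17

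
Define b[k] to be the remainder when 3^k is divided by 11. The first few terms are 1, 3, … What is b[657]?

9

b[0] = 1; b[1] = 3; b[2] = 9; b[3] = 5; b[4] = 4; b[5] = 1.
Since b[5] = b[0] = 1, the sequence is periodic with period 5.
(657 - 0) mod 5 = 2, so b[657] = b[2] = 9.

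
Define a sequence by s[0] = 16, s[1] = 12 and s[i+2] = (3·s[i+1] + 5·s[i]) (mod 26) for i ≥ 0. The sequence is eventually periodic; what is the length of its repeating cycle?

12

Computing terms: s[0] = 16; s[1] = 12; s[2] = 12; s[3] = 18; s[4] = 10; s[5] = 16; s[6] = 20; s[7] = 10; s[8] = 0; s[9] = 24; s[10] = 20; s[11] = 24; s[12] = 16; s[13] = 12.
Since (s[12], s[13]) = (s[0], s[1]) = (16, 12) (two consecutive terms determine the rest), the sequence is periodic with period 12.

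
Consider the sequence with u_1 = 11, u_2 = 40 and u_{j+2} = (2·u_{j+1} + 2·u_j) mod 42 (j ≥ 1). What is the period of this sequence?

48

We have u_1 = 11; u_2 = 40; u_3 = 18; u_4 = 32; u_5 = 16; u_6 = 12; u_7 = 14; u_8 = 10; u_9 = 6; u_{10} = 32; u_{11} = 34; u_{12} = 6; u_{13} = 38; u_{14} = 4; u_{15} = 0; u_{16} = 8; u_{17} = 16; u_{18} = 6; u_{19} = 2; u_{20} = 16; u_{21} = 36; u_{22} = 20; u_{23} = 28; u_{24} = 12; u_{25} = 38; u_{26} = 16; u_{27} = 24; u_{28} = 38; u_{29} = 40; u_{30} = 30; u_{31} = 14; u_{32} = 4; u_{33} = 36; u_{34} = 38; u_{35} = 22; u_{36} = 36; u_{37} = 32; u_{38} = 10; u_{39} = 0; u_{40} = 20; u_{41} = 40; u_{42} = 36; u_{43} = 26; u_{44} = 40; u_{45} = 6; u_{46} = 8; u_{47} = 28; u_{48} = 30; u_{49} = 32; u_{50} = 40; u_{51} = 18.
Since (u_{50}, u_{51}) = (u_2, u_3) = (40, 18) (two consecutive terms determine the rest), the sequence is eventually periodic: after a pre-period of length 1 it cycles with period 48.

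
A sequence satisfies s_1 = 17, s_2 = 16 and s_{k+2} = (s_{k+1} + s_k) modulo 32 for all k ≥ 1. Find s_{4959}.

We have s_1 = 17, s_2 = 16, s_3 = 1, s_4 = 17, s_5 = 18, s_6 = 3, s_7 = 21, s_8 = 24, s_9 = 13, s_{10} = 5, s_{11} = 18, s_{12} = 23, s_{13} = 9, s_{14} = 0, s_{15} = 9, s_{16} = 9, s_{17} = 18, s_{18} = 27, s_{19} = 13, s_{20} = 8, s_{21} = 21, s_{22} = 29, s_{23} = 18, s_{24} = 15, s_{25} = 1, s_{26} = 16, s_{27} = 17, s_{28} = 1, s_{29} = 18, s_{30} = 19, s_{31} = 5, s_{32} = 24, s_{33} = 29, s_{34} = 21, s_{35} = 18, s_{36} = 7, s_{37} = 25, s_{38} = 0, s_{39} = 25, s_{40} = 25, s_{41} = 18, s_{42} = 11, s_{43} = 29, s_{44} = 8, s_{45} = 5, s_{46} = 13, s_{47} = 18, s_{48} = 31, s_{49} = 17, s_{50} = 16.
The sequence repeats with period 48.
So s_{4959} = s_{1 + ((4959-1) mod 48)} = s_{15} = 9.

9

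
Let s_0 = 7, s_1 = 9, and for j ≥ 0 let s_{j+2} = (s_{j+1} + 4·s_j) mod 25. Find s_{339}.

s_0 = 7, s_1 = 9, s_2 = 12, s_3 = 23, s_4 = 21, s_5 = 13, s_6 = 22, s_7 = 24, s_8 = 12, s_9 = 8, s_{10} = 6, s_{11} = 13, s_{12} = 12, s_{13} = 14, s_{14} = 12, s_{15} = 18, s_{16} = 16, s_{17} = 13, s_{18} = 2, s_{19} = 4, s_{20} = 12, s_{21} = 3, s_{22} = 1, s_{23} = 13, s_{24} = 17, s_{25} = 19, s_{26} = 12, s_{27} = 13, s_{28} = 11, s_{29} = 13, s_{30} = 7, s_{31} = 9.
Since (s_{30}, s_{31}) = (s_0, s_1) = (7, 9) (two consecutive terms determine the rest), the sequence is periodic with period 30.
So s_{339} = s_{0 + ((339-0) mod 30)} = s_9 = 8.

8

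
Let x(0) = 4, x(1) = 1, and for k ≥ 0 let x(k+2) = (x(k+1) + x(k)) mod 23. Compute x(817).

1

Listing terms: x(0) = 4,  x(1) = 1,  x(2) = 5,  x(3) = 6,  x(4) = 11,  x(5) = 17,  x(6) = 5,  x(7) = 22,  x(8) = 4,  x(9) = 3,  x(10) = 7,  x(11) = 10,  x(12) = 17,  x(13) = 4,  x(14) = 21,  x(15) = 2,  x(16) = 0,  x(17) = 2,  x(18) = 2,  x(19) = 4,  x(20) = 6,  x(21) = 10,  x(22) = 16,  x(23) = 3,  x(24) = 19,  x(25) = 22,  x(26) = 18,  x(27) = 17,  x(28) = 12,  x(29) = 6,  x(30) = 18,  x(31) = 1,  x(32) = 19,  x(33) = 20,  x(34) = 16,  x(35) = 13,  x(36) = 6,  x(37) = 19,  x(38) = 2,  x(39) = 21,  x(40) = 0,  x(41) = 21,  x(42) = 21,  x(43) = 19,  x(44) = 17,  x(45) = 13,  x(46) = 7,  x(47) = 20,  x(48) = 4,  x(49) = 1.
Since (x(48), x(49)) = (x(0), x(1)) = (4, 1) (two consecutive terms determine the rest), the sequence is periodic with period 48.
So x(817) = x(0 + ((817-0) mod 48)) = x(1) = 1.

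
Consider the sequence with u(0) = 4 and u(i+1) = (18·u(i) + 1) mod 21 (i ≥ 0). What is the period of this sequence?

3

u(0) = 4,  u(1) = 10,  u(2) = 13,  u(3) = 4.
Since u(3) = u(0) = 4, the sequence is periodic with period 3.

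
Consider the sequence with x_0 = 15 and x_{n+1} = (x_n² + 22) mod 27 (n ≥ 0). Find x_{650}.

Computing terms: x_0 = 15, x_1 = 4, x_2 = 11, x_3 = 8, x_4 = 5, x_5 = 20, x_6 = 17, x_7 = 14, x_8 = 2, x_9 = 26, x_{10} = 23, x_{11} = 11.
Since x_{11} = x_2 = 11, the sequence is eventually periodic: after a pre-period of length 2 it cycles with period 9.
For n ≥ 2, x_n depends only on (n - 2) mod 9. (650 - 2) mod 9 = 0, so x_{650} = x_2 = 11.

11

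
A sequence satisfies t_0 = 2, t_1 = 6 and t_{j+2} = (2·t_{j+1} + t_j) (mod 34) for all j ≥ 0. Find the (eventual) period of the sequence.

16

t_0 = 2; t_1 = 6; t_2 = 14; t_3 = 0; t_4 = 14; t_5 = 28; t_6 = 2; t_7 = 32; t_8 = 32; t_9 = 28; t_{10} = 20; t_{11} = 0; t_{12} = 20; t_{13} = 6; t_{14} = 32; t_{15} = 2; t_{16} = 2; t_{17} = 6.
Since (t_{16}, t_{17}) = (t_0, t_1) = (2, 6) (two consecutive terms determine the rest), the sequence is periodic with period 16.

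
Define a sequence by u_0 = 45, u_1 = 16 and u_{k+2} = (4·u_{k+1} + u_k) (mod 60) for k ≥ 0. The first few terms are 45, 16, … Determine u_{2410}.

25

u_0 = 45, u_1 = 16, u_2 = 49, u_3 = 32, u_4 = 57, u_5 = 20, u_6 = 17, u_7 = 28, u_8 = 9, u_9 = 4, u_{10} = 25, u_{11} = 44, u_{12} = 21, u_{13} = 8, u_{14} = 53, u_{15} = 40, u_{16} = 33, u_{17} = 52, u_{18} = 1, u_{19} = 56, u_{20} = 45, u_{21} = 56, u_{22} = 29, u_{23} = 52, u_{24} = 57, u_{25} = 40, u_{26} = 37, u_{27} = 8, u_{28} = 9, u_{29} = 44, u_{30} = 5, u_{31} = 4, u_{32} = 21, u_{33} = 28, u_{34} = 13, u_{35} = 20, u_{36} = 33, u_{37} = 32, u_{38} = 41, u_{39} = 16, u_{40} = 45, u_{41} = 16.
Since (u_{40}, u_{41}) = (u_0, u_1) = (45, 16) (two consecutive terms determine the rest), the sequence is periodic with period 40.
(2410 - 0) mod 40 = 10, so u_{2410} = u_{10} = 25.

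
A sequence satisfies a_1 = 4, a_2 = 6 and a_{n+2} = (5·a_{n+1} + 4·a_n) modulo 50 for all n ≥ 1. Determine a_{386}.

Computing terms: a_1 = 4,  a_2 = 6,  a_3 = 46,  a_4 = 4,  a_5 = 4,  a_6 = 36,  a_7 = 46,  a_8 = 24,  a_9 = 4,  a_{10} = 16,  a_{11} = 46,  a_{12} = 44,  a_{13} = 4,  a_{14} = 46,  a_{15} = 46,  a_{16} = 14,  a_{17} = 4,  a_{18} = 26,  a_{19} = 46,  a_{20} = 34,  a_{21} = 4,  a_{22} = 6.
Since (a_{21}, a_{22}) = (a_1, a_2) = (4, 6) (two consecutive terms determine the rest), the sequence is periodic with period 20.
(386 - 1) mod 20 = 5, so a_{386} = a_6 = 36.

36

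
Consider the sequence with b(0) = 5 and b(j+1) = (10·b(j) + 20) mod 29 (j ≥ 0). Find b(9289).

b(0) = 5; b(1) = 12; b(2) = 24; b(3) = 28; b(4) = 10; b(5) = 4; b(6) = 2; b(7) = 11; b(8) = 14; b(9) = 15; b(10) = 25; b(11) = 9; b(12) = 23; b(13) = 18; b(14) = 26; b(15) = 19; b(16) = 7; b(17) = 3; b(18) = 21; b(19) = 27; b(20) = 0; b(21) = 20; b(22) = 17; b(23) = 16; b(24) = 6; b(25) = 22; b(26) = 8; b(27) = 13; b(28) = 5.
Since b(28) = b(0) = 5, the sequence is periodic with period 28.
(9289 - 0) mod 28 = 21, so b(9289) = b(21) = 20.

20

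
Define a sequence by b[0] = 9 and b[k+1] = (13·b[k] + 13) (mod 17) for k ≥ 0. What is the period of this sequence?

Listing terms: b[0] = 9; b[1] = 11; b[2] = 3; b[3] = 1; b[4] = 9.
Since b[4] = b[0] = 9, the sequence is periodic with period 4.

4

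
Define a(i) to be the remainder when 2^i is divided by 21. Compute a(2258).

4

Computing terms: a(1) = 2; a(2) = 4; a(3) = 8; a(4) = 16; a(5) = 11; a(6) = 1; a(7) = 2.
The sequence repeats with period 6.
So a(2258) = a(1 + ((2258-1) mod 6)) = a(2) = 4.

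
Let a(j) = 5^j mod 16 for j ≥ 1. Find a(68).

a(1) = 5; a(2) = 9; a(3) = 13; a(4) = 1; a(5) = 5.
Since a(5) = a(1) = 5, the sequence is periodic with period 4.
(68 - 1) mod 4 = 3, so a(68) = a(4) = 1.

1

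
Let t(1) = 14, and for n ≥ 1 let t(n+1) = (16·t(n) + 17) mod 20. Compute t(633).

13

Listing terms: t(1) = 14, t(2) = 1, t(3) = 13, t(4) = 5, t(5) = 17, t(6) = 9, t(7) = 1.
Since t(7) = t(2) = 1, the sequence is eventually periodic: after a pre-period of length 1 it cycles with period 5.
For n ≥ 2, t(n) depends only on (n - 2) mod 5. (633 - 2) mod 5 = 1, so t(633) = t(3) = 13.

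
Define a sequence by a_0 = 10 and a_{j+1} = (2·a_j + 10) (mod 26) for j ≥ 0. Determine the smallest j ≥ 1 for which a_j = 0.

11

We have a_0 = 10; a_1 = 4; a_2 = 18; a_3 = 20; a_4 = 24; a_5 = 6; a_6 = 22; a_7 = 2; a_8 = 14; a_9 = 12; a_{10} = 8; a_{11} = 0; a_{12} = 10.
The sequence repeats with period 12.
The value 0 first appears (with j ≥ 1) at a_{11}.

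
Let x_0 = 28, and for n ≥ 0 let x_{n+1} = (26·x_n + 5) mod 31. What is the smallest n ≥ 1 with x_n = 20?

1

Computing terms: x_0 = 28,  x_1 = 20,  x_2 = 29,  x_3 = 15,  x_4 = 23,  x_5 = 14,  x_6 = 28.
Since x_6 = x_0 = 28, the sequence is periodic with period 6.
The value 20 first appears (with n ≥ 1) at x_1.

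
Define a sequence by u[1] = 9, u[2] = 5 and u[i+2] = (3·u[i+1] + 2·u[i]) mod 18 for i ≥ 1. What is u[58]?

17

Listing terms: u[1] = 9,  u[2] = 5,  u[3] = 15,  u[4] = 1,  u[5] = 15,  u[6] = 11,  u[7] = 9,  u[8] = 13,  u[9] = 3,  u[10] = 17,  u[11] = 3,  u[12] = 7,  u[13] = 9,  u[14] = 5.
Since (u[13], u[14]) = (u[1], u[2]) = (9, 5) (two consecutive terms determine the rest), the sequence is periodic with period 12.
(58 - 1) mod 12 = 9, so u[58] = u[10] = 17.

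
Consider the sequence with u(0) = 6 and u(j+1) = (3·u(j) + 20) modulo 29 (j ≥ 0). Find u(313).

21

Computing terms: u(0) = 6; u(1) = 9; u(2) = 18; u(3) = 16; u(4) = 10; u(5) = 21; u(6) = 25; u(7) = 8; u(8) = 15; u(9) = 7; u(10) = 12; u(11) = 27; u(12) = 14; u(13) = 4; u(14) = 3; u(15) = 0; u(16) = 20; u(17) = 22; u(18) = 28; u(19) = 17; u(20) = 13; u(21) = 1; u(22) = 23; u(23) = 2; u(24) = 26; u(25) = 11; u(26) = 24; u(27) = 5; u(28) = 6.
The sequence repeats with period 28.
So u(313) = u(0 + ((313-0) mod 28)) = u(5) = 21.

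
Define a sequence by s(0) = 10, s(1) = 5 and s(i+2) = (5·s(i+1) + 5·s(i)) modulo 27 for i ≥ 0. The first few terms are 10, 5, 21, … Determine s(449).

9

We have s(0) = 10; s(1) = 5; s(2) = 21; s(3) = 22; s(4) = 26; s(5) = 24; s(6) = 7; s(7) = 20; s(8) = 0; s(9) = 19; s(10) = 14; s(11) = 3; s(12) = 4; s(13) = 8; s(14) = 6; s(15) = 16; s(16) = 2; s(17) = 9; s(18) = 1; s(19) = 23; s(20) = 12; s(21) = 13; s(22) = 17; s(23) = 15; s(24) = 25; s(25) = 11; s(26) = 18; s(27) = 10; s(28) = 5.
The sequence repeats with period 27.
(449 - 0) mod 27 = 17, so s(449) = s(17) = 9.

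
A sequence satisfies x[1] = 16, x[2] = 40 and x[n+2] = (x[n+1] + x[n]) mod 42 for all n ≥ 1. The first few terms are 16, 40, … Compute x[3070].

We have x[1] = 16; x[2] = 40; x[3] = 14; x[4] = 12; x[5] = 26; x[6] = 38; x[7] = 22; x[8] = 18; x[9] = 40; x[10] = 16; x[11] = 14; x[12] = 30; x[13] = 2; x[14] = 32; x[15] = 34; x[16] = 24; x[17] = 16; x[18] = 40.
Since (x[17], x[18]) = (x[1], x[2]) = (16, 40) (two consecutive terms determine the rest), the sequence is periodic with period 16.
(3070 - 1) mod 16 = 13, so x[3070] = x[14] = 32.

32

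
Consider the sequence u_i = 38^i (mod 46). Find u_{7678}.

24

We have u_0 = 1; u_1 = 38; u_2 = 18; u_3 = 40; u_4 = 2; u_5 = 30; u_6 = 36; u_7 = 34; u_8 = 4; u_9 = 14; u_{10} = 26; u_{11} = 22; u_{12} = 8; u_{13} = 28; u_{14} = 6; u_{15} = 44; u_{16} = 16; u_{17} = 10; u_{18} = 12; u_{19} = 42; u_{20} = 32; u_{21} = 20; u_{22} = 24; u_{23} = 38.
Since u_{23} = u_1 = 38, the sequence is eventually periodic: after a pre-period of length 1 it cycles with period 22.
For i ≥ 1, u_i depends only on (i - 1) mod 22. (7678 - 1) mod 22 = 21, so u_{7678} = u_{22} = 24.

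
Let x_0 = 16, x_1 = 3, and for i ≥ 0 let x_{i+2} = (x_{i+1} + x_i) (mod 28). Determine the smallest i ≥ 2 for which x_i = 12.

18

We have x_0 = 16,  x_1 = 3,  x_2 = 19,  x_3 = 22,  x_4 = 13,  x_5 = 7,  x_6 = 20,  x_7 = 27,  x_8 = 19,  x_9 = 18,  x_{10} = 9,  x_{11} = 27,  x_{12} = 8,  x_{13} = 7,  x_{14} = 15,  x_{15} = 22,  x_{16} = 9,  x_{17} = 3,  x_{18} = 12,  x_{19} = 15,  x_{20} = 27,  x_{21} = 14,  x_{22} = 13,  x_{23} = 27,  x_{24} = 12,  x_{25} = 11,  x_{26} = 23,  x_{27} = 6,  x_{28} = 1,  x_{29} = 7,  x_{30} = 8,  x_{31} = 15,  x_{32} = 23,  x_{33} = 10,  x_{34} = 5,  x_{35} = 15,  x_{36} = 20,  x_{37} = 7,  x_{38} = 27,  x_{39} = 6,  x_{40} = 5,  x_{41} = 11,  x_{42} = 16,  x_{43} = 27,  x_{44} = 15,  x_{45} = 14,  x_{46} = 1,  x_{47} = 15,  x_{48} = 16,  x_{49} = 3.
Since (x_{48}, x_{49}) = (x_0, x_1) = (16, 3) (two consecutive terms determine the rest), the sequence is periodic with period 48.
The value 12 first appears (with i ≥ 2) at x_{18}.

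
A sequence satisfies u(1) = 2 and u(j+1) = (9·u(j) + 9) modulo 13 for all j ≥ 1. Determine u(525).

5

Computing terms: u(1) = 2,  u(2) = 1,  u(3) = 5,  u(4) = 2.
The sequence repeats with period 3.
(525 - 1) mod 3 = 2, so u(525) = u(3) = 5.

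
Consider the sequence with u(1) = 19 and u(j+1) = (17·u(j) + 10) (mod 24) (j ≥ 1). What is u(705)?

19

Computing terms: u(1) = 19; u(2) = 21; u(3) = 7; u(4) = 9; u(5) = 19.
Since u(5) = u(1) = 19, the sequence is periodic with period 4.
(705 - 1) mod 4 = 0, so u(705) = u(1) = 19.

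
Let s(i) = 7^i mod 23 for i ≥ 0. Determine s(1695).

7

Computing terms: s(0) = 1; s(1) = 7; s(2) = 3; s(3) = 21; s(4) = 9; s(5) = 17; s(6) = 4; s(7) = 5; s(8) = 12; s(9) = 15; s(10) = 13; s(11) = 22; s(12) = 16; s(13) = 20; s(14) = 2; s(15) = 14; s(16) = 6; s(17) = 19; s(18) = 18; s(19) = 11; s(20) = 8; s(21) = 10; s(22) = 1.
Since s(22) = s(0) = 1, the sequence is periodic with period 22.
(1695 - 0) mod 22 = 1, so s(1695) = s(1) = 7.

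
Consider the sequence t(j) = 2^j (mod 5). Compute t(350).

4

Listing terms: t(1) = 2, t(2) = 4, t(3) = 3, t(4) = 1, t(5) = 2.
Since t(5) = t(1) = 2, the sequence is periodic with period 4.
(350 - 1) mod 4 = 1, so t(350) = t(2) = 4.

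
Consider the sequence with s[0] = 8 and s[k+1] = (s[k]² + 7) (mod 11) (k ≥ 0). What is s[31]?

s[0] = 8,  s[1] = 5,  s[2] = 10,  s[3] = 8.
Since s[3] = s[0] = 8, the sequence is periodic with period 3.
So s[31] = s[0 + ((31-0) mod 3)] = s[1] = 5.

5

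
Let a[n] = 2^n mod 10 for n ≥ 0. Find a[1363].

8

Computing terms: a[0] = 1,  a[1] = 2,  a[2] = 4,  a[3] = 8,  a[4] = 6,  a[5] = 2.
Since a[5] = a[1] = 2, the sequence is eventually periodic: after a pre-period of length 1 it cycles with period 4.
For n ≥ 1, a[n] depends only on (n - 1) mod 4. (1363 - 1) mod 4 = 2, so a[1363] = a[3] = 8.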